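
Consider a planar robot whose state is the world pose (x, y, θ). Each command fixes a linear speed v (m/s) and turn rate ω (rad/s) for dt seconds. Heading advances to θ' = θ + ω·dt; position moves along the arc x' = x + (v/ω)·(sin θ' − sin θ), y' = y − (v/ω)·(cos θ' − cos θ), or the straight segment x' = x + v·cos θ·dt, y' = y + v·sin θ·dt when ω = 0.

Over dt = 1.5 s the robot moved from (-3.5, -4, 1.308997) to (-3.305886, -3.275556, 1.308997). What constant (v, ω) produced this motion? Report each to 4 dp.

v = 0.5000, ω = 0.0000

Δθ = 1.308997 − 1.308997 = 0.000000
ω = Δθ/dt = 0.000000/1.5 = 0.0000
ω = 0 → v = (Δx·cos θ + Δy·sin θ)/dt = 0.5000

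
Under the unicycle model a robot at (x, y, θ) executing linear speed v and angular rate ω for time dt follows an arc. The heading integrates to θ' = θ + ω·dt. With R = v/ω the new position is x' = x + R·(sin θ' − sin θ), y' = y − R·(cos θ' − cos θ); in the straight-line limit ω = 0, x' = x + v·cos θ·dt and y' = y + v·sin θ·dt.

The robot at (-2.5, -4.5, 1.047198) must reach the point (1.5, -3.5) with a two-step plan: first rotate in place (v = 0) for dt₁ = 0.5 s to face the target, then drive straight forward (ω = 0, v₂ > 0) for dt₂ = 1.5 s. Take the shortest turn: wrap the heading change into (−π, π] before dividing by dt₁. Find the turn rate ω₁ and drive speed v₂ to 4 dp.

ω₁ = -1.6044, v₂ = 2.7487

heading to target = atan2(-3.5−-4.5, 1.5−-2.5) = 0.2450
Δθ = wrap(0.2450 − 1.0472) = -0.8022; ω₁ = Δθ/dt₁ = -1.6044
distance = √((1.5−-2.5)² + (-3.5−-4.5)²) = 4.1231; v₂ = distance/dt₂ = 2.7487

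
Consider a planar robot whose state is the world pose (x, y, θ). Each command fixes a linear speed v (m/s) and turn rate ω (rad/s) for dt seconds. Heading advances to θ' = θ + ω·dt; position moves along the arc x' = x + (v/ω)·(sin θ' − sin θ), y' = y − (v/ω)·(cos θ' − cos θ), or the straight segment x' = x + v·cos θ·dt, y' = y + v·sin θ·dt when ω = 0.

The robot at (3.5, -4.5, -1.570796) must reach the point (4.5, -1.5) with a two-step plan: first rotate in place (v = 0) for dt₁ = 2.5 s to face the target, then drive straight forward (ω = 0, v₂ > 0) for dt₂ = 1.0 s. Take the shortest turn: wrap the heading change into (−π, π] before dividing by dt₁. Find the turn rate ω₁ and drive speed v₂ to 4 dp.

heading to target = atan2(-1.5−-4.5, 4.5−3.5) = 1.2490
Δθ = wrap(1.2490 − -1.5708) = 2.8198; ω₁ = Δθ/dt₁ = 1.1279
distance = √((4.5−3.5)² + (-1.5−-4.5)²) = 3.1623; v₂ = distance/dt₂ = 3.1623

ω₁ = 1.1279, v₂ = 3.1623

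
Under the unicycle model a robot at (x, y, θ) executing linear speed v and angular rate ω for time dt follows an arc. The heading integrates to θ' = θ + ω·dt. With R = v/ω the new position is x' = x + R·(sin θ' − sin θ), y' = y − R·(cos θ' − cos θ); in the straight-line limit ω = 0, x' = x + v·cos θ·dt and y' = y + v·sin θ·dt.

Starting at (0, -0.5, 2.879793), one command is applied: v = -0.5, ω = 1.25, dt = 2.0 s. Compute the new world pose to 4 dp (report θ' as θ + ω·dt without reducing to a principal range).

θ' = 2.8798 + 1.25·2.0 = 5.3798
R = v/ω = -0.5/1.25 = -0.4000
x' = 0 + -0.4000·(sin 5.3798 − sin 2.8798) = 0.4177
y' = -0.5 − -0.4000·(cos 5.3798 − cos 2.8798) = 0.1339

(0.4177, 0.1339, 5.3798)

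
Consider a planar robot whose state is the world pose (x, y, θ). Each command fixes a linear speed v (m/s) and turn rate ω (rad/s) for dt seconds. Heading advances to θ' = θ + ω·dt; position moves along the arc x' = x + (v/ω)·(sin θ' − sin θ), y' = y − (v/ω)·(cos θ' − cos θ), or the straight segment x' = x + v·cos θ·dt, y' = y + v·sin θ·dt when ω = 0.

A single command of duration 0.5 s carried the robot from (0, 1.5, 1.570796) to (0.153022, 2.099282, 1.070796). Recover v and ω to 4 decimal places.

Δθ = 1.070796 − 1.570796 = -0.500000
ω = Δθ/dt = -0.500000/0.5 = -1.0000
R = −Δy/(cos θ' − cos θ) = -1.2500
v = R·ω = -1.2500·-1.0000 = 1.2500

v = 1.2500, ω = -1.0000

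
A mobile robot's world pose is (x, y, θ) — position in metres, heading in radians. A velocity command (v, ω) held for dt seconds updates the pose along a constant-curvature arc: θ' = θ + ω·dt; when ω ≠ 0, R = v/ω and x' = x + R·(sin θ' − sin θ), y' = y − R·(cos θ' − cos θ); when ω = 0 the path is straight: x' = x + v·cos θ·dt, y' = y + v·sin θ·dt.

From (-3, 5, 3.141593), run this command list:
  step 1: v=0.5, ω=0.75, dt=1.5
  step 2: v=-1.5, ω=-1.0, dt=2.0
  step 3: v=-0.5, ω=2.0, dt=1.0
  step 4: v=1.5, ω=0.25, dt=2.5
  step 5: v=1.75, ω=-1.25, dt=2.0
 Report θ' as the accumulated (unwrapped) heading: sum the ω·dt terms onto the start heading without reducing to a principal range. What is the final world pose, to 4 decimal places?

(-3.5015, 0.0575, 2.3916)

step 1: θ'=4.2666 (R=0.6667) → pose (-3.6015, 4.6208, 4.2666)
step 2: θ'=2.2666 (R=1.5000) → pose (-1.0968, 4.9355, 2.2666)
step 3: θ'=4.2666 (R=-0.2500) → pose (-0.6793, 4.9880, 4.2666)
step 4: θ'=4.8916 (R=6.0000) → pose (-1.1697, 1.3314, 4.8916)
step 5: θ'=2.3916 (R=-1.4000) → pose (-3.5015, 0.0575, 2.3916)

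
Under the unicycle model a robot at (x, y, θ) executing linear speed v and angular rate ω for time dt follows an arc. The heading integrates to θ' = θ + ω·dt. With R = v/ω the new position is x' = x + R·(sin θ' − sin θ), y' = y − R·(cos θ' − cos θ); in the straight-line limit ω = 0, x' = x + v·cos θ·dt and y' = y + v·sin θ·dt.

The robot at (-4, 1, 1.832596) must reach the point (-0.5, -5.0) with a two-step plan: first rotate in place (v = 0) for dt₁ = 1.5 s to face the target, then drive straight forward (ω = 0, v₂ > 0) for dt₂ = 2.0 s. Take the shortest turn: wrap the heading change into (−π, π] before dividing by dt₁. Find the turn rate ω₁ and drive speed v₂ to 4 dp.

heading to target = atan2(-5−1, -0.5−-4) = -1.0427
Δθ = wrap(-1.0427 − 1.8326) = -2.8753; ω₁ = Δθ/dt₁ = -1.9169
distance = √((-0.5−-4)² + (-5−1)²) = 6.9462; v₂ = distance/dt₂ = 3.4731

ω₁ = -1.9169, v₂ = 3.4731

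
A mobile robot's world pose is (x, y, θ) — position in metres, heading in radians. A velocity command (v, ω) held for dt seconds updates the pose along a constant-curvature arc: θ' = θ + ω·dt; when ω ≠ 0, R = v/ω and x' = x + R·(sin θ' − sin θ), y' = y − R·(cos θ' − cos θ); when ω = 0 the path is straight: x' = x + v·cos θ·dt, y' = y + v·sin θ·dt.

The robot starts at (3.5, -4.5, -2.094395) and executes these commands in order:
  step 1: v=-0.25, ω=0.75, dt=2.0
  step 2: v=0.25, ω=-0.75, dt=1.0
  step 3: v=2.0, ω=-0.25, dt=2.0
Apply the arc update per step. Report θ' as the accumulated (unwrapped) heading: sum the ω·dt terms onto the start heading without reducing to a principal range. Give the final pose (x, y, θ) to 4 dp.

(3.4427, -8.2159, -1.8444)

step 1: θ'=-0.5944 (R=-0.3333) → pose (3.3980, -4.0572, -0.5944)
step 2: θ'=-1.3444 (R=-0.3333) → pose (3.5362, -4.2585, -1.3444)
step 3: θ'=-1.8444 (R=-8.0000) → pose (3.4427, -8.2159, -1.8444)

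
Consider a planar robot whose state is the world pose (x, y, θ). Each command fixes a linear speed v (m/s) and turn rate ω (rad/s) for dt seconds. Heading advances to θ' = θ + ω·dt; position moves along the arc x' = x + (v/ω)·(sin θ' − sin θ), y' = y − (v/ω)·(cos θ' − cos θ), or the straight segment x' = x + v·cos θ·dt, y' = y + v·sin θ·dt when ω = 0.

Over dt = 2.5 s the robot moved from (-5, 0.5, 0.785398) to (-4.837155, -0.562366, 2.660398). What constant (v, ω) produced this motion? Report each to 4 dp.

Δθ = 2.660398 − 0.785398 = 1.875000
ω = Δθ/dt = 1.875000/2.5 = 0.7500
R = −Δy/(cos θ' − cos θ) = -0.6667
v = R·ω = -0.6667·0.7500 = -0.5000

v = -0.5000, ω = 0.7500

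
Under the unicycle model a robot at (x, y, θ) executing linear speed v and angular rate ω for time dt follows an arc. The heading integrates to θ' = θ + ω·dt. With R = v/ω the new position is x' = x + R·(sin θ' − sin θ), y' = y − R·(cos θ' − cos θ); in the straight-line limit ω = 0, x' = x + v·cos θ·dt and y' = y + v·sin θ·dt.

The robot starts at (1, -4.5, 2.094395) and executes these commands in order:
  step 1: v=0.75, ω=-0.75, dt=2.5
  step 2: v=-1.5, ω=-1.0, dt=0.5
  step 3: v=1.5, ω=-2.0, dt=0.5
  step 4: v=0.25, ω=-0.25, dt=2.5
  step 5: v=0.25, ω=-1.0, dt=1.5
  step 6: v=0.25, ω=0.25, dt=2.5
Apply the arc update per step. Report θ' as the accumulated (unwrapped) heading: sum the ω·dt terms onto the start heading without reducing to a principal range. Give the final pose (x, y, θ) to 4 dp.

step 1: θ'=0.2194 (R=-1.0000) → pose (1.6484, -3.0240, 0.2194)
step 2: θ'=-0.2806 (R=1.5000) → pose (0.9065, -3.0013, -0.2806)
step 3: θ'=-1.2806 (R=-0.7500) → pose (1.4175, -3.5073, -1.2806)
step 4: θ'=-1.9056 (R=-1.0000) → pose (1.4037, -4.1220, -1.9056)
step 5: θ'=-3.4056 (R=-0.2500) → pose (1.1024, -4.2812, -3.4056)
step 6: θ'=-2.7806 (R=1.0000) → pose (0.4882, -4.3110, -2.7806)

(0.4882, -4.3110, -2.7806)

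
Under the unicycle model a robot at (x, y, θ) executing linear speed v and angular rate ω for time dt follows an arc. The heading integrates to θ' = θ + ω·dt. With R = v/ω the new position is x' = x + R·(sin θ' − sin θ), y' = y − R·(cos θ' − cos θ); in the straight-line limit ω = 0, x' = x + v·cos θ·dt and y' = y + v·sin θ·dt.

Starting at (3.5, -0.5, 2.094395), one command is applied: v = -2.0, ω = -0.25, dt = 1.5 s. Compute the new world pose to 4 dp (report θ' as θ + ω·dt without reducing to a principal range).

(4.4836, -3.3156, 1.7194)

θ' = 2.0944 + -0.25·1.5 = 1.7194
R = v/ω = -2.0/-0.25 = 8.0000
x' = 3.5 + 8.0000·(sin 1.7194 − sin 2.0944) = 4.4836
y' = -0.5 − 8.0000·(cos 1.7194 − cos 2.0944) = -3.3156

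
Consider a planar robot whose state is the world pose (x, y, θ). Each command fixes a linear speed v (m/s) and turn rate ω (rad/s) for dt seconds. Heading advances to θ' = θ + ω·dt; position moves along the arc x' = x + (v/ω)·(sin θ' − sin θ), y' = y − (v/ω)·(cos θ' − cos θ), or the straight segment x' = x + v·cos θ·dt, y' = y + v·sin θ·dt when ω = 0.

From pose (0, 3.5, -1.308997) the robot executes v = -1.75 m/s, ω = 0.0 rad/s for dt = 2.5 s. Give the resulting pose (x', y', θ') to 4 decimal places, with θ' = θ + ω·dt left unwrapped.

(-1.1323, 7.7259, -1.3090)

θ' = -1.3090 + 0.0·2.5 = -1.3090
ω = 0 → straight: x' = 0 + -1.75·cos(-1.3090)·2.5 = -1.1323
y' = 3.5 + -1.75·sin(-1.3090)·2.5 = 7.7259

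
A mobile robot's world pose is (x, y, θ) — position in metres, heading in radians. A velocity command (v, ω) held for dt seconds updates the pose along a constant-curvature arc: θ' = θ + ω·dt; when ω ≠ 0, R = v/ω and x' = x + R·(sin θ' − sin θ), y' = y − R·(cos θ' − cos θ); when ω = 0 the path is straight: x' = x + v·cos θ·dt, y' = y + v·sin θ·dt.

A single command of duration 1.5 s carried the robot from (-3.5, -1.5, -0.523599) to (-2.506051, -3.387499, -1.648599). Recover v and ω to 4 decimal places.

v = 1.5000, ω = -0.7500

Δθ = -1.648599 − -0.523599 = -1.125000
ω = Δθ/dt = -1.125000/1.5 = -0.7500
R = −Δy/(cos θ' − cos θ) = -2.0000
v = R·ω = -2.0000·-0.7500 = 1.5000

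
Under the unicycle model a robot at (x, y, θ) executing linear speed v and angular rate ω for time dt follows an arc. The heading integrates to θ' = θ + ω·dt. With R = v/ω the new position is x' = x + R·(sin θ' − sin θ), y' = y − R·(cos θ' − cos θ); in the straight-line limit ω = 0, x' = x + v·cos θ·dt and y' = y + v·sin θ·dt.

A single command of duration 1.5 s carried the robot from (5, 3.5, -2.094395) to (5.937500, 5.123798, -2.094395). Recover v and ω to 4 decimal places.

Δθ = -2.094395 − -2.094395 = 0.000000
ω = Δθ/dt = 0.000000/1.5 = 0.0000
ω = 0 → v = (Δx·cos θ + Δy·sin θ)/dt = -1.2500

v = -1.2500, ω = 0.0000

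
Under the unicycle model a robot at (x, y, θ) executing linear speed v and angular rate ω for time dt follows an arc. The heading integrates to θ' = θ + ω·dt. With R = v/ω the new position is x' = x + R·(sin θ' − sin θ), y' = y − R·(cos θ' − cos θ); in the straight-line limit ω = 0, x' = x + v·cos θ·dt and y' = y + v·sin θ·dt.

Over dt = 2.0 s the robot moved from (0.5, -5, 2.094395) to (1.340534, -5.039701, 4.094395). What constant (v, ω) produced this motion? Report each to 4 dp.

Δθ = 4.094395 − 2.094395 = 2.000000
ω = Δθ/dt = 2.000000/2.0 = 1.0000
R = Δx/(sin θ' − sin θ) = -0.5000
v = R·ω = -0.5000·1.0000 = -0.5000

v = -0.5000, ω = 1.0000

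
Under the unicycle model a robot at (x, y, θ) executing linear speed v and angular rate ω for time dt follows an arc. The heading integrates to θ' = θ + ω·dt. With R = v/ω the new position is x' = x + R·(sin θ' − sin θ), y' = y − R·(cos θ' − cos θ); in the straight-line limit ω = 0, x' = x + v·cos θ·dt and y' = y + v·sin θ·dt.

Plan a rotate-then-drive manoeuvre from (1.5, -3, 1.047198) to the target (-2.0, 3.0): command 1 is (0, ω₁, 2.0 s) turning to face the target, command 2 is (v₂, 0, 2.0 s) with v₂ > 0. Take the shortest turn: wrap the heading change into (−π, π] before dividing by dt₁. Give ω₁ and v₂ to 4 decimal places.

ω₁ = 0.5258, v₂ = 3.4731

heading to target = atan2(3−-3, -2−1.5) = 2.0989
Δθ = wrap(2.0989 − 1.0472) = 1.0517; ω₁ = Δθ/dt₁ = 0.5258
distance = √((-2−1.5)² + (3−-3)²) = 6.9462; v₂ = distance/dt₂ = 3.4731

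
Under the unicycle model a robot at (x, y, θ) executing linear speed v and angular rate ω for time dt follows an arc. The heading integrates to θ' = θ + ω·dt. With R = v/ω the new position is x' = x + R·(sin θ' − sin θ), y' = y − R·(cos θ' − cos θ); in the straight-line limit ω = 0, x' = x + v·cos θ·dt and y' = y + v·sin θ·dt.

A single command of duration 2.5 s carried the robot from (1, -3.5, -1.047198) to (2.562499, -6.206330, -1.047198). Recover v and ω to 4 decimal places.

Δθ = -1.047198 − -1.047198 = 0.000000
ω = Δθ/dt = 0.000000/2.5 = 0.0000
ω = 0 → v = (Δx·cos θ + Δy·sin θ)/dt = 1.2500

v = 1.2500, ω = 0.0000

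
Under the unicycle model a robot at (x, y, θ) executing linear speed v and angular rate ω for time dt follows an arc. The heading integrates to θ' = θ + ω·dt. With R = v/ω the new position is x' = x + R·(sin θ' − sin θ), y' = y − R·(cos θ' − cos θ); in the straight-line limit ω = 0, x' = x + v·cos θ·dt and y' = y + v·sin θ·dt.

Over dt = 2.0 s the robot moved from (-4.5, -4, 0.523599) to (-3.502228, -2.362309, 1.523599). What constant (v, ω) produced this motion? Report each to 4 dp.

Δθ = 1.523599 − 0.523599 = 1.000000
ω = Δθ/dt = 1.000000/2.0 = 0.5000
R = −Δy/(cos θ' − cos θ) = 2.0000
v = R·ω = 2.0000·0.5000 = 1.0000

v = 1.0000, ω = 0.5000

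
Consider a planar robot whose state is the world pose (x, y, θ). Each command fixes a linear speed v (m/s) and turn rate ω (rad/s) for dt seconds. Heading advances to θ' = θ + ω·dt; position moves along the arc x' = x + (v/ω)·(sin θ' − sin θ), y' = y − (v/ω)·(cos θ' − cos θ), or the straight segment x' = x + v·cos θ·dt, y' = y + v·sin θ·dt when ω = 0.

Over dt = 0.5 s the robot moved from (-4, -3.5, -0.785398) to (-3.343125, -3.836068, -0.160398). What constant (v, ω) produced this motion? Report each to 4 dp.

v = 1.5000, ω = 1.2500

Δθ = -0.160398 − -0.785398 = 0.625000
ω = Δθ/dt = 0.625000/0.5 = 1.2500
R = Δx/(sin θ' − sin θ) = 1.2000
v = R·ω = 1.2000·1.2500 = 1.5000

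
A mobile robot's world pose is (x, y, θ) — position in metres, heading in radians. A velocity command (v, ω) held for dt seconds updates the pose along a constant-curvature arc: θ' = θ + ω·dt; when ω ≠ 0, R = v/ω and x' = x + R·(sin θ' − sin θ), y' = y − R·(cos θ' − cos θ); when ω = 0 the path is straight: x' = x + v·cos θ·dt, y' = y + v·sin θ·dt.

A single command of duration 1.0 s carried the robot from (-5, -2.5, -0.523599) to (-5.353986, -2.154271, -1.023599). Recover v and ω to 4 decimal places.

Δθ = -1.023599 − -0.523599 = -0.500000
ω = Δθ/dt = -0.500000/1.0 = -0.5000
R = Δx/(sin θ' − sin θ) = 1.0000
v = R·ω = 1.0000·-0.5000 = -0.5000

v = -0.5000, ω = -0.5000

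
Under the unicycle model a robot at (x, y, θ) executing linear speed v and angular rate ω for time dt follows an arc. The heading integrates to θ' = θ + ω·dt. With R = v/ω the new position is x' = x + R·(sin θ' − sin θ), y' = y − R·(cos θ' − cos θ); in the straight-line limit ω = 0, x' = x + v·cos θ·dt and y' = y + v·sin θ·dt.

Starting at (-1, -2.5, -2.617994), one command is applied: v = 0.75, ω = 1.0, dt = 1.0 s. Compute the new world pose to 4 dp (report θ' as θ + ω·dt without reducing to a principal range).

θ' = -2.6180 + 1.0·1.0 = -1.6180
R = v/ω = 0.75/1.0 = 0.7500
x' = -1 + 0.7500·(sin -1.6180 − sin -2.6180) = -1.3742
y' = -2.5 − 0.7500·(cos -1.6180 − cos -2.6180) = -3.1141

(-1.3742, -3.1141, -1.6180)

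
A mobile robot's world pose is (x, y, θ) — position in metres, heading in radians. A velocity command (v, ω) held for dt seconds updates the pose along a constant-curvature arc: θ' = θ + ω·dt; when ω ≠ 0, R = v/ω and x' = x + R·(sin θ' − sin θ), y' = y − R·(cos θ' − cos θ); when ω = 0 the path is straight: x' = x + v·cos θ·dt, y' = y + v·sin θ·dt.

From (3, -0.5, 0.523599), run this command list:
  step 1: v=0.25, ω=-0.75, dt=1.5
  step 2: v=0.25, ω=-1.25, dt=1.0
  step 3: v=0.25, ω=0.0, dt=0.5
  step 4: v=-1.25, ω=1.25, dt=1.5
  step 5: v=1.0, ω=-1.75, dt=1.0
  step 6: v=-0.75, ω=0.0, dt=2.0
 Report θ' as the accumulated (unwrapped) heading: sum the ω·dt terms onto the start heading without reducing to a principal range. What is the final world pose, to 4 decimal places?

step 1: θ'=-0.6014 (R=-0.3333) → pose (3.3553, -0.5138, -0.6014)
step 2: θ'=-1.8514 (R=-0.2000) → pose (3.4343, -0.7341, -1.8514)
step 3: θ'=-1.8514 (straight) → pose (3.3997, -0.8542, -1.8514)
step 4: θ'=0.0236 (R=-1.0000) → pose (2.4152, 0.4224, 0.0236)
step 5: θ'=-1.7264 (R=-0.5714) → pose (2.9932, -0.2374, -1.7264)
step 6: θ'=-1.7264 (straight) → pose (3.2257, 1.2445, -1.7264)

(3.2257, 1.2445, -1.7264)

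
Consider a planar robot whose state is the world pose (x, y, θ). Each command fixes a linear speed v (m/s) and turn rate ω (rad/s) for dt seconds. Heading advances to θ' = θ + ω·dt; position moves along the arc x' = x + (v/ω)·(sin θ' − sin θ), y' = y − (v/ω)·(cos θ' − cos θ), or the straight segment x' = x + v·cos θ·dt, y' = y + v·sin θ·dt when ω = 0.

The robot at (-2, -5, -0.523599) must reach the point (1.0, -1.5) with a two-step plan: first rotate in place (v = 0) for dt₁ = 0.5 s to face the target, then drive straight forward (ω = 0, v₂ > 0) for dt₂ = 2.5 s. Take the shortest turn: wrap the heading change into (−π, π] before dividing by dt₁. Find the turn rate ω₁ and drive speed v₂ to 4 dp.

heading to target = atan2(-1.5−-5, 1−-2) = 0.8622
Δθ = wrap(0.8622 − -0.5236) = 1.3858; ω₁ = Δθ/dt₁ = 2.7715
distance = √((1−-2)² + (-1.5−-5)²) = 4.6098; v₂ = distance/dt₂ = 1.8439

ω₁ = 2.7715, v₂ = 1.8439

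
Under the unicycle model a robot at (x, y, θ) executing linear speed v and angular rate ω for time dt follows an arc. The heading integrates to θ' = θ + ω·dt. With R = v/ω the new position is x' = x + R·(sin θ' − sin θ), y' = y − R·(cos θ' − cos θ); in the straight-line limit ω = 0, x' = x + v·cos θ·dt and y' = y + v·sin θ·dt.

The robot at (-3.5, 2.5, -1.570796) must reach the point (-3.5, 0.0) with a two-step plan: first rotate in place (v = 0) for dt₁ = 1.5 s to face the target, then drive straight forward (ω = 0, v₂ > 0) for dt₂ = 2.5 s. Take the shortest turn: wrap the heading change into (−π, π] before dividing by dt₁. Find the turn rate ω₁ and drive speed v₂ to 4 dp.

heading to target = atan2(0−2.5, -3.5−-3.5) = -1.5708
Δθ = wrap(-1.5708 − -1.5708) = 0.0000; ω₁ = Δθ/dt₁ = 0.0000
distance = √((-3.5−-3.5)² + (0−2.5)²) = 2.5000; v₂ = distance/dt₂ = 1.0000

ω₁ = 0.0000, v₂ = 1.0000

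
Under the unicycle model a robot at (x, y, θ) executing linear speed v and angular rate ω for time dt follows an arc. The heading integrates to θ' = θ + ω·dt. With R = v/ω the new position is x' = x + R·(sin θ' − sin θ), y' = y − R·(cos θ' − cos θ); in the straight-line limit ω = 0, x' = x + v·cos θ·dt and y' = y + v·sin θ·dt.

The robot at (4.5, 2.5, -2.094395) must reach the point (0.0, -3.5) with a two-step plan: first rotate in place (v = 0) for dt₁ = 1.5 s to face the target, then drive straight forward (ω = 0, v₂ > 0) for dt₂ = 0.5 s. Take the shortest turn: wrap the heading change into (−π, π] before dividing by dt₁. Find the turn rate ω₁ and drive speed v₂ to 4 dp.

heading to target = atan2(-3.5−2.5, 0−4.5) = -2.2143
Δθ = wrap(-2.2143 − -2.0944) = -0.1199; ω₁ = Δθ/dt₁ = -0.0799
distance = √((0−4.5)² + (-3.5−2.5)²) = 7.5000; v₂ = distance/dt₂ = 15.0000

ω₁ = -0.0799, v₂ = 15.0000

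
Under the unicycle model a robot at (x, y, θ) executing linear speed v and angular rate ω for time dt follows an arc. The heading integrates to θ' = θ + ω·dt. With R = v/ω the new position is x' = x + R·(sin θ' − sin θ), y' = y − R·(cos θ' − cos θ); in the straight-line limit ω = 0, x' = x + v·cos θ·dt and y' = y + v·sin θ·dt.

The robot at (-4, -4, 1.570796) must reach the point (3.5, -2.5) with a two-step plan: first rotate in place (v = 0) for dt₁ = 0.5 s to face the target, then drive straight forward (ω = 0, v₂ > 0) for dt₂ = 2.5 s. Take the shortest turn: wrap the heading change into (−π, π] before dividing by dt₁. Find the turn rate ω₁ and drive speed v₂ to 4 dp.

ω₁ = -2.7468, v₂ = 3.0594

heading to target = atan2(-2.5−-4, 3.5−-4) = 0.1974
Δθ = wrap(0.1974 − 1.5708) = -1.3734; ω₁ = Δθ/dt₁ = -2.7468
distance = √((3.5−-4)² + (-2.5−-4)²) = 7.6485; v₂ = distance/dt₂ = 3.0594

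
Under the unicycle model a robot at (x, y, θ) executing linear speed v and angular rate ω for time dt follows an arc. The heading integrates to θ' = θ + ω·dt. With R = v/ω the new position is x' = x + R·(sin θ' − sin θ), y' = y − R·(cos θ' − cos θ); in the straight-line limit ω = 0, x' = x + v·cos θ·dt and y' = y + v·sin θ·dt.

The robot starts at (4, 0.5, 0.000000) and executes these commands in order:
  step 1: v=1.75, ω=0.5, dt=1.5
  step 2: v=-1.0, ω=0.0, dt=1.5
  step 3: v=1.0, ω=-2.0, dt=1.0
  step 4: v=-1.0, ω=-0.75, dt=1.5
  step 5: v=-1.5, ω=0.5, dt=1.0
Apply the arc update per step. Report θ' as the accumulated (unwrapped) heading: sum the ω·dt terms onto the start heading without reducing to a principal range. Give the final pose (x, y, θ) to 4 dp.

step 1: θ'=0.7500 (R=3.5000) → pose (6.3857, 1.4391, 0.7500)
step 2: θ'=0.7500 (straight) → pose (5.2882, 0.4166, 0.7500)
step 3: θ'=-1.2500 (R=-0.5000) → pose (6.1035, 0.2084, -1.2500)
step 4: θ'=-2.3750 (R=1.3333) → pose (6.4439, 1.5892, -2.3750)
step 5: θ'=-1.8750 (R=-3.0000) → pose (7.2251, 2.8515, -1.8750)

(7.2251, 2.8515, -1.8750)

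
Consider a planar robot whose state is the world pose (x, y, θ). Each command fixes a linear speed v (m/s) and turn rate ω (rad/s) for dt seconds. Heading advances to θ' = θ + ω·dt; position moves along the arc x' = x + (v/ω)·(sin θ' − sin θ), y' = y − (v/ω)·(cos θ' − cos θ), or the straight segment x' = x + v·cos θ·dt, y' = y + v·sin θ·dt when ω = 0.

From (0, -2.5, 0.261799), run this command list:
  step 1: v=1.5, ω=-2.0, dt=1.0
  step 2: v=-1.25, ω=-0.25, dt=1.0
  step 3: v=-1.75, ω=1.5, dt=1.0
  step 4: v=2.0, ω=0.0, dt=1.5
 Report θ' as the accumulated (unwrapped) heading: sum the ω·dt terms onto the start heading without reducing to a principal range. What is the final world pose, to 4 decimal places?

(3.4233, -2.0594, -0.4882)

step 1: θ'=-1.7382 (R=-0.7500) → pose (0.9336, -3.3494, -1.7382)
step 2: θ'=-1.9882 (R=5.0000) → pose (1.2930, -2.1556, -1.9882)
step 3: θ'=-0.4882 (R=-1.1667) → pose (0.7737, -0.6523, -0.4882)
step 4: θ'=-0.4882 (straight) → pose (3.4233, -2.0594, -0.4882)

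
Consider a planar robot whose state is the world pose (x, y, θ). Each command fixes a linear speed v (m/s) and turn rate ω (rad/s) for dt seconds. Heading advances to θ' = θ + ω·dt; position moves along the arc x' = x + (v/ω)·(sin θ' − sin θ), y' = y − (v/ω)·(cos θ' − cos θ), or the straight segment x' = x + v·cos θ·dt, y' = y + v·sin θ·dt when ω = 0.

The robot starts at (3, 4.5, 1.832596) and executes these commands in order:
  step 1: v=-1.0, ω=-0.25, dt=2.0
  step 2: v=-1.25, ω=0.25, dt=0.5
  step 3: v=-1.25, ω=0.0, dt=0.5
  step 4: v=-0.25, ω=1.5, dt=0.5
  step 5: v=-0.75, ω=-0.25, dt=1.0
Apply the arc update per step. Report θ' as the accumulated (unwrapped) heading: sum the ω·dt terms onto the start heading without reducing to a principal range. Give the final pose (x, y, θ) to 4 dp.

step 1: θ'=1.3326 (R=4.0000) → pose (3.0234, 2.5209, 1.3326)
step 2: θ'=1.4576 (R=-5.0000) → pose (2.9142, 1.9059, 1.4576)
step 3: θ'=1.4576 (straight) → pose (2.8436, 1.2849, 1.4576)
step 4: θ'=2.2076 (R=-0.1667) → pose (2.8752, 1.1670, 2.2076)
step 5: θ'=1.9576 (R=3.0000) → pose (3.2415, 0.5148, 1.9576)

(3.2415, 0.5148, 1.9576)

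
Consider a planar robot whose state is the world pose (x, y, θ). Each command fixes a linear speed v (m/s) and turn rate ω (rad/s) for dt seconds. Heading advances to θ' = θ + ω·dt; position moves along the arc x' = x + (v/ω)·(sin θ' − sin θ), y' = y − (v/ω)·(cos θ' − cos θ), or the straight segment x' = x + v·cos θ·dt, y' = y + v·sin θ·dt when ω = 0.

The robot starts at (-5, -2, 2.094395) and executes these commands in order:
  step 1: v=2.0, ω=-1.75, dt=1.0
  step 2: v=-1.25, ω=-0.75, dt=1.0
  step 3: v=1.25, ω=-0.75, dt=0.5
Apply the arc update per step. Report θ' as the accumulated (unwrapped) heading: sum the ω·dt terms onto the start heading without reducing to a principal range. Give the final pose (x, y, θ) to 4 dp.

step 1: θ'=0.3444 (R=-1.1429) → pose (-4.3961, -0.3528, 0.3444)
step 2: θ'=-0.4056 (R=1.6667) → pose (-5.6165, -0.3155, -0.4056)
step 3: θ'=-0.7806 (R=-1.6667) → pose (-5.1012, -0.6628, -0.7806)

(-5.1012, -0.6628, -0.7806)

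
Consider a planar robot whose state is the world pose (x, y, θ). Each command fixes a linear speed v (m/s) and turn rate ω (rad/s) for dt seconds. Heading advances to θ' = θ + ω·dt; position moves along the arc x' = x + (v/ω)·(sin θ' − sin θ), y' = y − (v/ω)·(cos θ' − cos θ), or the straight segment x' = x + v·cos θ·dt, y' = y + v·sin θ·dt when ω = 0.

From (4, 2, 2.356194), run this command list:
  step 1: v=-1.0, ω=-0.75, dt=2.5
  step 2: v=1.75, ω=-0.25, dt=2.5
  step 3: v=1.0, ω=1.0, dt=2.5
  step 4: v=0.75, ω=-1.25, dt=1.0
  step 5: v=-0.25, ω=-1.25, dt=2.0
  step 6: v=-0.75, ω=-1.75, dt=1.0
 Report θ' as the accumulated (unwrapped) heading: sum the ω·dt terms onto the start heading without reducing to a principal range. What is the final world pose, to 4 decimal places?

step 1: θ'=0.4812 (R=1.3333) → pose (3.6743, -0.1247, 0.4812)
step 2: θ'=-0.1438 (R=-7.0000) → pose (7.9173, 0.5979, -0.1438)
step 3: θ'=2.3562 (R=1.0000) → pose (8.7678, 2.2947, 2.3562)
step 4: θ'=1.1062 (R=-0.6000) → pose (8.6556, 2.9878, 1.1062)
step 5: θ'=-1.3938 (R=0.2000) → pose (8.2800, 3.0422, -1.3938)
step 6: θ'=-3.1438 (R=0.4286) → pose (8.7028, 3.5462, -3.1438)

(8.7028, 3.5462, -3.1438)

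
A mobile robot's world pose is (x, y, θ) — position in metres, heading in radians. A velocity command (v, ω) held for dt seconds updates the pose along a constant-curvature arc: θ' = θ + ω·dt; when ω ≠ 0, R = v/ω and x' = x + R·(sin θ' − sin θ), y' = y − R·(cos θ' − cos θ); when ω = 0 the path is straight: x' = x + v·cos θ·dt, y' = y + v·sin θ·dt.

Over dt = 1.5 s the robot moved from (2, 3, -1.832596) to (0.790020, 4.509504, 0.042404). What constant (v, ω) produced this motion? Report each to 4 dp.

Δθ = 0.042404 − -1.832596 = 1.875000
ω = Δθ/dt = 1.875000/1.5 = 1.2500
R = −Δy/(cos θ' − cos θ) = -1.2000
v = R·ω = -1.2000·1.2500 = -1.5000

v = -1.5000, ω = 1.2500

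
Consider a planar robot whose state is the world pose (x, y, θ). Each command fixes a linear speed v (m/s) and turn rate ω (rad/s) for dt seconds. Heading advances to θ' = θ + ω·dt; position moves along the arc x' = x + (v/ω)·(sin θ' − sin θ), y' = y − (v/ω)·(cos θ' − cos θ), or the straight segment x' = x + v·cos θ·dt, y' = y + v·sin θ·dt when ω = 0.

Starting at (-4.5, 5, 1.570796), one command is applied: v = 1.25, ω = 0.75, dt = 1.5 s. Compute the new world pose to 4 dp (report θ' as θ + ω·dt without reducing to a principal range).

(-5.4480, 6.5038, 2.6958)

θ' = 1.5708 + 0.75·1.5 = 2.6958
R = v/ω = 1.25/0.75 = 1.6667
x' = -4.5 + 1.6667·(sin 2.6958 − sin 1.5708) = -5.4480
y' = 5 − 1.6667·(cos 2.6958 − cos 1.5708) = 6.5038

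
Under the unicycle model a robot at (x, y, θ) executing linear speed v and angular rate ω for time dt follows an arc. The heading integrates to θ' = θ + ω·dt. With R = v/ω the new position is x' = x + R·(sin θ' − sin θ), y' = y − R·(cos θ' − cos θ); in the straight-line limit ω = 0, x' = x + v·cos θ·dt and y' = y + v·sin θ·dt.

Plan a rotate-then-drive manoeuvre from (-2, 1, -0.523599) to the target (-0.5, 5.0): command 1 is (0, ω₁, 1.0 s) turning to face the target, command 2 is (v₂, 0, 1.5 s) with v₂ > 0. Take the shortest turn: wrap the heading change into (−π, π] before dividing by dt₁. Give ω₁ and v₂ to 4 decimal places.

ω₁ = 1.7356, v₂ = 2.8480

heading to target = atan2(5−1, -0.5−-2) = 1.2120
Δθ = wrap(1.2120 − -0.5236) = 1.7356; ω₁ = Δθ/dt₁ = 1.7356
distance = √((-0.5−-2)² + (5−1)²) = 4.2720; v₂ = distance/dt₂ = 2.8480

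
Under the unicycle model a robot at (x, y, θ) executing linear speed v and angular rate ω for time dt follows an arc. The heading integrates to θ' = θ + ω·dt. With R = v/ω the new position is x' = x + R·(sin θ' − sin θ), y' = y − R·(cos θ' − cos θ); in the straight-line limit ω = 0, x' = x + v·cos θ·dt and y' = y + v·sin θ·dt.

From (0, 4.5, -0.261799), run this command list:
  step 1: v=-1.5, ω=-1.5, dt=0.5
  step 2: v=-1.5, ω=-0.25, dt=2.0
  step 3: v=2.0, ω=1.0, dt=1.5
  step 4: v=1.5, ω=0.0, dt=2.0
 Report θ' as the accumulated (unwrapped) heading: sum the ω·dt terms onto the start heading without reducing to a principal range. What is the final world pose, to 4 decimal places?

(3.4809, 5.8465, -0.0118)

step 1: θ'=-1.0118 (R=1.0000) → pose (-0.5890, 4.9356, -1.0118)
step 2: θ'=-1.5118 (R=6.0000) → pose (-1.4918, 7.7638, -1.5118)
step 3: θ'=-0.0118 (R=2.0000) → pose (0.4811, 5.8819, -0.0118)
step 4: θ'=-0.0118 (straight) → pose (3.4809, 5.8465, -0.0118)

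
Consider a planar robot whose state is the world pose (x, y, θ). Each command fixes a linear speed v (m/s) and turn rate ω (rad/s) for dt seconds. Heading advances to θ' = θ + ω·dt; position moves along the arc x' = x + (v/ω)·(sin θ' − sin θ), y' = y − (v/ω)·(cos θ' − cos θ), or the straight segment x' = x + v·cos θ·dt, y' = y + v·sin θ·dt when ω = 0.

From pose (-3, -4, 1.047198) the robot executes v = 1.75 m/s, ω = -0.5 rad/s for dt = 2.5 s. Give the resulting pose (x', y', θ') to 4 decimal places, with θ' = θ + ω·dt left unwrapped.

θ' = 1.0472 + -0.5·2.5 = -0.2028
R = v/ω = 1.75/-0.5 = -3.5000
x' = -3 + -3.5000·(sin -0.2028 − sin 1.0472) = 0.7360
y' = -4 − -3.5000·(cos -0.2028 − cos 1.0472) = -2.3217

(0.7360, -2.3217, -0.2028)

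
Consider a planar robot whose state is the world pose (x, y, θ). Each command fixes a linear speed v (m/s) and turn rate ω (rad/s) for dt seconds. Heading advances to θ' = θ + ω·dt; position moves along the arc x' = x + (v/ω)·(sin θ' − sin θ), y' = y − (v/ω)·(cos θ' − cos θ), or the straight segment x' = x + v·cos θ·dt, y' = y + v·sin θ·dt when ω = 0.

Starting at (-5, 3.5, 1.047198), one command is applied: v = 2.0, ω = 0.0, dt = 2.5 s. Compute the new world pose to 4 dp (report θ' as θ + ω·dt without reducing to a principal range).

θ' = 1.0472 + 0.0·2.5 = 1.0472
ω = 0 → straight: x' = -5 + 2.0·cos(1.0472)·2.5 = -2.5000
y' = 3.5 + 2.0·sin(1.0472)·2.5 = 7.8301

(-2.5000, 7.8301, 1.0472)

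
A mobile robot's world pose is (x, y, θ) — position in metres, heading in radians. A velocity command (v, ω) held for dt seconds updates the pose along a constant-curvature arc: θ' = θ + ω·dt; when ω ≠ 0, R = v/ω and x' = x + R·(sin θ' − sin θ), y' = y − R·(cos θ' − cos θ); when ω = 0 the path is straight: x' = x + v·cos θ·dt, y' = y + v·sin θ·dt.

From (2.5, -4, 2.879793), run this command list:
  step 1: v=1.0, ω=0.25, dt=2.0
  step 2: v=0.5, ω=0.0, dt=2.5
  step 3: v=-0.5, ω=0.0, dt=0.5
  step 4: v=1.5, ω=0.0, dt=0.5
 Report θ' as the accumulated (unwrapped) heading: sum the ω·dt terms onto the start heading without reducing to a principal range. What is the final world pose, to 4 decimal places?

(-1.1797, -4.3896, 3.3798)

step 1: θ'=3.3798 (R=4.0000) → pose (0.5209, -3.9766, 3.3798)
step 2: θ'=3.3798 (straight) → pose (-0.6938, -4.2716, 3.3798)
step 3: θ'=3.3798 (straight) → pose (-0.4509, -4.2126, 3.3798)
step 4: θ'=3.3798 (straight) → pose (-1.1797, -4.3896, 3.3798)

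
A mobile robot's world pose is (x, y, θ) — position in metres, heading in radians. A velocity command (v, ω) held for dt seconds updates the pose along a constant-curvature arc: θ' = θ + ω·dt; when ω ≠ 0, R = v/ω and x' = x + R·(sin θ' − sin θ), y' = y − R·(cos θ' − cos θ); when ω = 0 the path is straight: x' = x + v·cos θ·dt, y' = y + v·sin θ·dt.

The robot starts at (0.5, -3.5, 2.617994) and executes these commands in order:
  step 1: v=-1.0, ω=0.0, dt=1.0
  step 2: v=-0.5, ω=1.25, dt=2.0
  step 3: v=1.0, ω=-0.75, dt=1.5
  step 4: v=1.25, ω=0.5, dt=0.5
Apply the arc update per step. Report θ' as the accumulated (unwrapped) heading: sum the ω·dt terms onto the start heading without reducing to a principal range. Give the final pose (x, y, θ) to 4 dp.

step 1: θ'=2.6180 (straight) → pose (1.3660, -4.0000, 2.6180)
step 2: θ'=5.1180 (R=-0.4000) → pose (1.9336, -3.4958, 5.1180)
step 3: θ'=3.9930 (R=-1.3333) → pose (1.7114, -4.9004, 3.9930)
step 4: θ'=4.2430 (R=2.5000) → pose (1.3623, -5.4169, 4.2430)

(1.3623, -5.4169, 4.2430)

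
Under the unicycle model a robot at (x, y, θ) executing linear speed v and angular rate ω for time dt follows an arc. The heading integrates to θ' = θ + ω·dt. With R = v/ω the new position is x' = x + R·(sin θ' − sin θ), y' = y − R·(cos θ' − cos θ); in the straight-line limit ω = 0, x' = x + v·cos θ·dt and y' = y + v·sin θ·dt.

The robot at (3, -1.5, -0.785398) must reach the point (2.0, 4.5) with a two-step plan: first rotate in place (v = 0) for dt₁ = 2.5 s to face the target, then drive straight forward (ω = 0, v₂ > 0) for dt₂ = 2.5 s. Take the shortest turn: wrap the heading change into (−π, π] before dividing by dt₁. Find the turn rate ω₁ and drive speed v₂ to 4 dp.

ω₁ = 1.0085, v₂ = 2.4331

heading to target = atan2(4.5−-1.5, 2−3) = 1.7359
Δθ = wrap(1.7359 − -0.7854) = 2.5213; ω₁ = Δθ/dt₁ = 1.0085
distance = √((2−3)² + (4.5−-1.5)²) = 6.0828; v₂ = distance/dt₂ = 2.4331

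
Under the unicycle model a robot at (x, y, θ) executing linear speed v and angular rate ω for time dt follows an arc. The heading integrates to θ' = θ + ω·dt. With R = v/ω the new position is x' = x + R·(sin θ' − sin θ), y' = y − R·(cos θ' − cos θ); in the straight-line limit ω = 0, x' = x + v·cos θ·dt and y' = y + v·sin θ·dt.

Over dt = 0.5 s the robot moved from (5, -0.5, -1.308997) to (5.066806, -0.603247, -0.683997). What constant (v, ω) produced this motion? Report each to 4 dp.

v = 0.2500, ω = 1.2500

Δθ = -0.683997 − -1.308997 = 0.625000
ω = Δθ/dt = 0.625000/0.5 = 1.2500
R = −Δy/(cos θ' − cos θ) = 0.2000
v = R·ω = 0.2000·1.2500 = 0.2500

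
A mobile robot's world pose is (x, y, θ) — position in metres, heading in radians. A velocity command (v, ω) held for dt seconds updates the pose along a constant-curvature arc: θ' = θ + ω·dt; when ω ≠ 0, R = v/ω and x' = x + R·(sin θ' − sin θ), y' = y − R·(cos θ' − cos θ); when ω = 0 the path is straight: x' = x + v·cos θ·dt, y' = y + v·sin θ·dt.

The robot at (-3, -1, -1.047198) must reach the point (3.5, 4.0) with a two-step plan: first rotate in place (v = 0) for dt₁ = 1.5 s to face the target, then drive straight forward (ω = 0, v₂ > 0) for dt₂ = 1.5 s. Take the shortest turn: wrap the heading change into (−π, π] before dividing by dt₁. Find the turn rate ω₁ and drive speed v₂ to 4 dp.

ω₁ = 1.1353, v₂ = 5.4671

heading to target = atan2(4−-1, 3.5−-3) = 0.6557
Δθ = wrap(0.6557 − -1.0472) = 1.7029; ω₁ = Δθ/dt₁ = 1.1353
distance = √((3.5−-3)² + (4−-1)²) = 8.2006; v₂ = distance/dt₂ = 5.4671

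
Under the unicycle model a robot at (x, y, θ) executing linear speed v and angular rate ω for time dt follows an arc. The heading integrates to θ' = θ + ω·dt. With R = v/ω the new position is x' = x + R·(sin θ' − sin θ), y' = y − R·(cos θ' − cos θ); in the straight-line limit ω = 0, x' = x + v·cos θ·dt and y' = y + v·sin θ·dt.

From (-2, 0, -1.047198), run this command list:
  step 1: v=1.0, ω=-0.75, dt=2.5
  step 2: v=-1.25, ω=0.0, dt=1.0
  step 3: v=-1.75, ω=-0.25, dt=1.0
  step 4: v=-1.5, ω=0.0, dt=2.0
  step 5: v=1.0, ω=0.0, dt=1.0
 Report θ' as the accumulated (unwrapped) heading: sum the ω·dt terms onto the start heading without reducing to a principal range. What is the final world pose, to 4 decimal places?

(2.0923, -1.5927, -3.1722)

step 1: θ'=-2.9222 (R=-1.3333) → pose (-2.8645, -1.9680, -2.9222)
step 2: θ'=-2.9222 (straight) → pose (-1.6445, -1.6960, -2.9222)
step 3: θ'=-3.1722 (R=7.0000) → pose (0.0932, -1.5315, -3.1722)
step 4: θ'=-3.1722 (straight) → pose (3.0918, -1.6233, -3.1722)
step 5: θ'=-3.1722 (straight) → pose (2.0923, -1.5927, -3.1722)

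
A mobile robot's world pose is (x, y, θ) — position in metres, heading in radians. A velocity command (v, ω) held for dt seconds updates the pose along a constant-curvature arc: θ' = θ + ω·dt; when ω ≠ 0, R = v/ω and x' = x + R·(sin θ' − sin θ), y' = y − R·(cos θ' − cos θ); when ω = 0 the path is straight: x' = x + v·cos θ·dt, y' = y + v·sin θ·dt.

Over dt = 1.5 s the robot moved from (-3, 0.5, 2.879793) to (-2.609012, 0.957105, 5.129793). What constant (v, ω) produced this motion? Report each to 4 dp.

Δθ = 5.129793 − 2.879793 = 2.250000
ω = Δθ/dt = 2.250000/1.5 = 1.5000
R = −Δy/(cos θ' − cos θ) = -0.3333
v = R·ω = -0.3333·1.5000 = -0.5000

v = -0.5000, ω = 1.5000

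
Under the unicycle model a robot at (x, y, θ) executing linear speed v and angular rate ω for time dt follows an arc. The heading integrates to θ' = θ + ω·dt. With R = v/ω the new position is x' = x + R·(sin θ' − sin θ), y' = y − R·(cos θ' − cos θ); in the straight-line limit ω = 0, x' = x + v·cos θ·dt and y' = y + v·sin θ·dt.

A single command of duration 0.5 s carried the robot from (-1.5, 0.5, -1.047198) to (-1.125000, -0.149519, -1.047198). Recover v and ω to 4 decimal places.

v = 1.5000, ω = 0.0000

Δθ = -1.047198 − -1.047198 = 0.000000
ω = Δθ/dt = 0.000000/0.5 = 0.0000
ω = 0 → v = (Δx·cos θ + Δy·sin θ)/dt = 1.5000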